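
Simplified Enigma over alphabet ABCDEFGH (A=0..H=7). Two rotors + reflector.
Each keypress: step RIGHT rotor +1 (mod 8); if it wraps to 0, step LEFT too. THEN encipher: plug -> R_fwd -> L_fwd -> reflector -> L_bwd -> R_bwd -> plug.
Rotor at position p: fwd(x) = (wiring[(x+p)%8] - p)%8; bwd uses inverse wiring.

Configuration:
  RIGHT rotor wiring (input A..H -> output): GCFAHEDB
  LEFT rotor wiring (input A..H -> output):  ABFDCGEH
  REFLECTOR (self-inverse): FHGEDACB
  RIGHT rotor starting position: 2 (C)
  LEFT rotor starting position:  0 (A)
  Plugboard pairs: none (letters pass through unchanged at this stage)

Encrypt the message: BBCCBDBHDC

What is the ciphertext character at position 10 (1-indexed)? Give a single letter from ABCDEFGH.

Char 1 ('B'): step: R->3, L=0; B->plug->B->R->E->L->C->refl->G->L'->F->R'->A->plug->A
Char 2 ('B'): step: R->4, L=0; B->plug->B->R->A->L->A->refl->F->L'->C->R'->E->plug->E
Char 3 ('C'): step: R->5, L=0; C->plug->C->R->E->L->C->refl->G->L'->F->R'->E->plug->E
Char 4 ('C'): step: R->6, L=0; C->plug->C->R->A->L->A->refl->F->L'->C->R'->F->plug->F
Char 5 ('B'): step: R->7, L=0; B->plug->B->R->H->L->H->refl->B->L'->B->R'->E->plug->E
Char 6 ('D'): step: R->0, L->1 (L advanced); D->plug->D->R->A->L->A->refl->F->L'->E->R'->F->plug->F
Char 7 ('B'): step: R->1, L=1; B->plug->B->R->E->L->F->refl->A->L'->A->R'->G->plug->G
Char 8 ('H'): step: R->2, L=1; H->plug->H->R->A->L->A->refl->F->L'->E->R'->G->plug->G
Char 9 ('D'): step: R->3, L=1; D->plug->D->R->A->L->A->refl->F->L'->E->R'->B->plug->B
Char 10 ('C'): step: R->4, L=1; C->plug->C->R->H->L->H->refl->B->L'->D->R'->A->plug->A

A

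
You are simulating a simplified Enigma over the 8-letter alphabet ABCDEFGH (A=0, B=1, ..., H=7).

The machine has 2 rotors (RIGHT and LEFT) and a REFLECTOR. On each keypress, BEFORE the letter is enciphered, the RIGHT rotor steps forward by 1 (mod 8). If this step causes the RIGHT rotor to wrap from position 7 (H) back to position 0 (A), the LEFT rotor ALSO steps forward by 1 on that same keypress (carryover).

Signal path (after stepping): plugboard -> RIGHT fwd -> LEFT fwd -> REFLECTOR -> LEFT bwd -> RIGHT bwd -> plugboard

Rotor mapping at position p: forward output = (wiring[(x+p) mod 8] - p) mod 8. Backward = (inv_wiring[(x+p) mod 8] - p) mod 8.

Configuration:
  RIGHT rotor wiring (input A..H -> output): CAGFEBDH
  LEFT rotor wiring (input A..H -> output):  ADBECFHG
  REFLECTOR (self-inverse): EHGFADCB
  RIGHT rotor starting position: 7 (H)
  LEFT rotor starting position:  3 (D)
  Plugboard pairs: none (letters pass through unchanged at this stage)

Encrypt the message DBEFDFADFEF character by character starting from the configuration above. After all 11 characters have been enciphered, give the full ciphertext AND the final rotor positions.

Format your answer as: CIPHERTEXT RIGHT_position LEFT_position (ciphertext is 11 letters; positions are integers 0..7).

Char 1 ('D'): step: R->0, L->4 (L advanced); D->plug->D->R->F->L->H->refl->B->L'->B->R'->F->plug->F
Char 2 ('B'): step: R->1, L=4; B->plug->B->R->F->L->H->refl->B->L'->B->R'->H->plug->H
Char 3 ('E'): step: R->2, L=4; E->plug->E->R->B->L->B->refl->H->L'->F->R'->F->plug->F
Char 4 ('F'): step: R->3, L=4; F->plug->F->R->H->L->A->refl->E->L'->E->R'->E->plug->E
Char 5 ('D'): step: R->4, L=4; D->plug->D->R->D->L->C->refl->G->L'->A->R'->A->plug->A
Char 6 ('F'): step: R->5, L=4; F->plug->F->R->B->L->B->refl->H->L'->F->R'->D->plug->D
Char 7 ('A'): step: R->6, L=4; A->plug->A->R->F->L->H->refl->B->L'->B->R'->B->plug->B
Char 8 ('D'): step: R->7, L=4; D->plug->D->R->H->L->A->refl->E->L'->E->R'->H->plug->H
Char 9 ('F'): step: R->0, L->5 (L advanced); F->plug->F->R->B->L->C->refl->G->L'->E->R'->E->plug->E
Char 10 ('E'): step: R->1, L=5; E->plug->E->R->A->L->A->refl->E->L'->F->R'->B->plug->B
Char 11 ('F'): step: R->2, L=5; F->plug->F->R->F->L->E->refl->A->L'->A->R'->G->plug->G
Final: ciphertext=FHFEADBHEBG, RIGHT=2, LEFT=5

Answer: FHFEADBHEBG 2 5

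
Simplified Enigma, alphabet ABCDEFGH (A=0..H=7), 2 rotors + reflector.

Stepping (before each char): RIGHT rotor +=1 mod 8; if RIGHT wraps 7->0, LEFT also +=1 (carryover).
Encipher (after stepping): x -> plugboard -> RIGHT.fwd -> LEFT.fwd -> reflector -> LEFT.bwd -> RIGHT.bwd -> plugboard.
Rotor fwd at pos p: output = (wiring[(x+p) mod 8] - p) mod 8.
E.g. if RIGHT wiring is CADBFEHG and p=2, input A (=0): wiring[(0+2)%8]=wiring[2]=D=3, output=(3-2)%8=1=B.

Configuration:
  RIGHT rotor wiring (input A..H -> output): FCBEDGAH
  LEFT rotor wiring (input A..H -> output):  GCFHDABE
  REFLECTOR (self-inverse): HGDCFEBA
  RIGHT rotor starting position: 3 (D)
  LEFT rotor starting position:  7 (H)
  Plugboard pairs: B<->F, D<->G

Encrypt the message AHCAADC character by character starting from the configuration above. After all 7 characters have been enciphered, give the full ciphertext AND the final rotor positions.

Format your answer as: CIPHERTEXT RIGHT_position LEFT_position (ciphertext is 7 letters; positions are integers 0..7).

Answer: FFAEEFG 2 0

Derivation:
Char 1 ('A'): step: R->4, L=7; A->plug->A->R->H->L->C->refl->D->L'->C->R'->B->plug->F
Char 2 ('H'): step: R->5, L=7; H->plug->H->R->G->L->B->refl->G->L'->D->R'->B->plug->F
Char 3 ('C'): step: R->6, L=7; C->plug->C->R->H->L->C->refl->D->L'->C->R'->A->plug->A
Char 4 ('A'): step: R->7, L=7; A->plug->A->R->A->L->F->refl->E->L'->F->R'->E->plug->E
Char 5 ('A'): step: R->0, L->0 (L advanced); A->plug->A->R->F->L->A->refl->H->L'->D->R'->E->plug->E
Char 6 ('D'): step: R->1, L=0; D->plug->G->R->G->L->B->refl->G->L'->A->R'->B->plug->F
Char 7 ('C'): step: R->2, L=0; C->plug->C->R->B->L->C->refl->D->L'->E->R'->D->plug->G
Final: ciphertext=FFAEEFG, RIGHT=2, LEFT=0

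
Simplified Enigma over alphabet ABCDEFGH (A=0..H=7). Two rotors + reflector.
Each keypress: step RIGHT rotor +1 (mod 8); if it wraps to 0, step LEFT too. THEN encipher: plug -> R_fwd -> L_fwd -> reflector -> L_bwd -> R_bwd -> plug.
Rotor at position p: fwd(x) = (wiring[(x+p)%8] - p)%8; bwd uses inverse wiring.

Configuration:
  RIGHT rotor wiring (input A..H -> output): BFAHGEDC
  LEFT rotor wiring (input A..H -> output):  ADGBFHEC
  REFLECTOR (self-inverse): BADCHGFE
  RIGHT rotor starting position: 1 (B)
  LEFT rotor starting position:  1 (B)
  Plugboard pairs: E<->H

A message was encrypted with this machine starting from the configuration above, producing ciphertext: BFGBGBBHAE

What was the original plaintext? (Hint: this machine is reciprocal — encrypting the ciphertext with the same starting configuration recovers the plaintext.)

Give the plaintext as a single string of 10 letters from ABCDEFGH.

Char 1 ('B'): step: R->2, L=1; B->plug->B->R->F->L->D->refl->C->L'->A->R'->F->plug->F
Char 2 ('F'): step: R->3, L=1; F->plug->F->R->G->L->B->refl->A->L'->C->R'->G->plug->G
Char 3 ('G'): step: R->4, L=1; G->plug->G->R->E->L->G->refl->F->L'->B->R'->F->plug->F
Char 4 ('B'): step: R->5, L=1; B->plug->B->R->G->L->B->refl->A->L'->C->R'->G->plug->G
Char 5 ('G'): step: R->6, L=1; G->plug->G->R->A->L->C->refl->D->L'->F->R'->A->plug->A
Char 6 ('B'): step: R->7, L=1; B->plug->B->R->C->L->A->refl->B->L'->G->R'->C->plug->C
Char 7 ('B'): step: R->0, L->2 (L advanced); B->plug->B->R->F->L->A->refl->B->L'->H->R'->D->plug->D
Char 8 ('H'): step: R->1, L=2; H->plug->E->R->D->L->F->refl->G->L'->G->R'->C->plug->C
Char 9 ('A'): step: R->2, L=2; A->plug->A->R->G->L->G->refl->F->L'->D->R'->H->plug->E
Char 10 ('E'): step: R->3, L=2; E->plug->H->R->F->L->A->refl->B->L'->H->R'->E->plug->H

Answer: FGFGACDCEH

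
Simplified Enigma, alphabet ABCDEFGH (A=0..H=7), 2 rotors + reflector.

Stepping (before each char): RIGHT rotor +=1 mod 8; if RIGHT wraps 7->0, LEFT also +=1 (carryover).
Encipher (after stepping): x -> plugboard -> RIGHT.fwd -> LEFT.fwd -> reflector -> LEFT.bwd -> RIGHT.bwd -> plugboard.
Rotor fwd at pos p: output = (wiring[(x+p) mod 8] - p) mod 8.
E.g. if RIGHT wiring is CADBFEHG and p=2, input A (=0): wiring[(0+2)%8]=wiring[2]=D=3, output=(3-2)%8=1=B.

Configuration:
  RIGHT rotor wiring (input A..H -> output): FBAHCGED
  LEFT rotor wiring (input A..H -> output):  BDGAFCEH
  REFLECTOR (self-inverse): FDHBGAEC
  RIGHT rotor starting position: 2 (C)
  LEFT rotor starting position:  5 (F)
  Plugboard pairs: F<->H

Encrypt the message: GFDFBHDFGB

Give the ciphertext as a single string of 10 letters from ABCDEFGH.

Char 1 ('G'): step: R->3, L=5; G->plug->G->R->G->L->D->refl->B->L'->F->R'->H->plug->F
Char 2 ('F'): step: R->4, L=5; F->plug->H->R->D->L->E->refl->G->L'->E->R'->G->plug->G
Char 3 ('D'): step: R->5, L=5; D->plug->D->R->A->L->F->refl->A->L'->H->R'->B->plug->B
Char 4 ('F'): step: R->6, L=5; F->plug->H->R->A->L->F->refl->A->L'->H->R'->C->plug->C
Char 5 ('B'): step: R->7, L=5; B->plug->B->R->G->L->D->refl->B->L'->F->R'->H->plug->F
Char 6 ('H'): step: R->0, L->6 (L advanced); H->plug->F->R->G->L->H->refl->C->L'->F->R'->A->plug->A
Char 7 ('D'): step: R->1, L=6; D->plug->D->R->B->L->B->refl->D->L'->C->R'->G->plug->G
Char 8 ('F'): step: R->2, L=6; F->plug->H->R->H->L->E->refl->G->L'->A->R'->C->plug->C
Char 9 ('G'): step: R->3, L=6; G->plug->G->R->G->L->H->refl->C->L'->F->R'->H->plug->F
Char 10 ('B'): step: R->4, L=6; B->plug->B->R->C->L->D->refl->B->L'->B->R'->E->plug->E

Answer: FGBCFAGCFE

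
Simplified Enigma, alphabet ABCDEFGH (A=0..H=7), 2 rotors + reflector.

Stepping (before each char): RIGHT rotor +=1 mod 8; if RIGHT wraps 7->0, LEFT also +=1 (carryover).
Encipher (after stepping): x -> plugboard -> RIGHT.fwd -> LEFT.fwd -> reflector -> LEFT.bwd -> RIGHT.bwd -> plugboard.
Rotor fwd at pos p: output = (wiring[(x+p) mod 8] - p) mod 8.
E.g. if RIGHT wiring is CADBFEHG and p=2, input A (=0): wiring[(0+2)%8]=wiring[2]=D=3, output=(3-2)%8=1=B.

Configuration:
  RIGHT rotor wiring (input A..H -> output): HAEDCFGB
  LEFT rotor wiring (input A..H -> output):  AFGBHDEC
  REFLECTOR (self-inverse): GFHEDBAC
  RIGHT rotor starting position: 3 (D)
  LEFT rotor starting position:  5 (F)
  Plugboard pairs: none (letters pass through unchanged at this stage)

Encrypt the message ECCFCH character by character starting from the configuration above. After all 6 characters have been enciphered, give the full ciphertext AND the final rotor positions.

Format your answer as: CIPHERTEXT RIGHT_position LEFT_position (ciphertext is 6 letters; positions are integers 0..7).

Char 1 ('E'): step: R->4, L=5; E->plug->E->R->D->L->D->refl->E->L'->G->R'->A->plug->A
Char 2 ('C'): step: R->5, L=5; C->plug->C->R->E->L->A->refl->G->L'->A->R'->A->plug->A
Char 3 ('C'): step: R->6, L=5; C->plug->C->R->B->L->H->refl->C->L'->H->R'->H->plug->H
Char 4 ('F'): step: R->7, L=5; F->plug->F->R->D->L->D->refl->E->L'->G->R'->G->plug->G
Char 5 ('C'): step: R->0, L->6 (L advanced); C->plug->C->R->E->L->A->refl->G->L'->A->R'->B->plug->B
Char 6 ('H'): step: R->1, L=6; H->plug->H->R->G->L->B->refl->F->L'->H->R'->A->plug->A
Final: ciphertext=AAHGBA, RIGHT=1, LEFT=6

Answer: AAHGBA 1 6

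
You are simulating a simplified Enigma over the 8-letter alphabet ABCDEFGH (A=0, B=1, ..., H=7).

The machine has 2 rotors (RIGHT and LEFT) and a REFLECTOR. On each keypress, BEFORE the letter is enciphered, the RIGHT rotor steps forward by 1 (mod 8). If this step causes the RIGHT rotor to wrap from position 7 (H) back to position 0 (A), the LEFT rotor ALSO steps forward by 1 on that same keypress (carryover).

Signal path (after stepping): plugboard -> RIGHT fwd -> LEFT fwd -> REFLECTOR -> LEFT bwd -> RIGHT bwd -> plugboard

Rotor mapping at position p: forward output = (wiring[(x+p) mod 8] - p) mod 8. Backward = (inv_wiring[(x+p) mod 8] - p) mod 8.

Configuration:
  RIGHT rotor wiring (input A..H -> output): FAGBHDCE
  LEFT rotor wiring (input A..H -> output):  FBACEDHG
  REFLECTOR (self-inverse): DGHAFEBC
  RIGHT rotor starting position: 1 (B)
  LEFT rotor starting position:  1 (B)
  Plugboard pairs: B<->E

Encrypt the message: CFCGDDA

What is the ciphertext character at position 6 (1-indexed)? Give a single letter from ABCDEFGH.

Char 1 ('C'): step: R->2, L=1; C->plug->C->R->F->L->G->refl->B->L'->C->R'->F->plug->F
Char 2 ('F'): step: R->3, L=1; F->plug->F->R->C->L->B->refl->G->L'->F->R'->G->plug->G
Char 3 ('C'): step: R->4, L=1; C->plug->C->R->G->L->F->refl->E->L'->H->R'->B->plug->E
Char 4 ('G'): step: R->5, L=1; G->plug->G->R->E->L->C->refl->H->L'->B->R'->F->plug->F
Char 5 ('D'): step: R->6, L=1; D->plug->D->R->C->L->B->refl->G->L'->F->R'->H->plug->H
Char 6 ('D'): step: R->7, L=1; D->plug->D->R->H->L->E->refl->F->L'->G->R'->B->plug->E

E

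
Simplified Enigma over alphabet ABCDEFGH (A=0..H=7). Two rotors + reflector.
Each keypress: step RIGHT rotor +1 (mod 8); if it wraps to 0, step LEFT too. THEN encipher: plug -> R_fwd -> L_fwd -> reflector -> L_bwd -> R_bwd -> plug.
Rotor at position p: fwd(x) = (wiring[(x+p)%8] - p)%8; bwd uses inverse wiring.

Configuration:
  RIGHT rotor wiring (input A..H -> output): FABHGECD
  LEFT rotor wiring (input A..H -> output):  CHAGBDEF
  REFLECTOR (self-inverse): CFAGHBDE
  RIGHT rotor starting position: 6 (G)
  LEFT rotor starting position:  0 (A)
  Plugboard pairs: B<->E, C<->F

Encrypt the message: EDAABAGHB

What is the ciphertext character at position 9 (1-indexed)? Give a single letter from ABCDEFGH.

Char 1 ('E'): step: R->7, L=0; E->plug->B->R->G->L->E->refl->H->L'->B->R'->C->plug->F
Char 2 ('D'): step: R->0, L->1 (L advanced); D->plug->D->R->H->L->B->refl->F->L'->C->R'->G->plug->G
Char 3 ('A'): step: R->1, L=1; A->plug->A->R->H->L->B->refl->F->L'->C->R'->G->plug->G
Char 4 ('A'): step: R->2, L=1; A->plug->A->R->H->L->B->refl->F->L'->C->R'->D->plug->D
Char 5 ('B'): step: R->3, L=1; B->plug->E->R->A->L->G->refl->D->L'->F->R'->G->plug->G
Char 6 ('A'): step: R->4, L=1; A->plug->A->R->C->L->F->refl->B->L'->H->R'->D->plug->D
Char 7 ('G'): step: R->5, L=1; G->plug->G->R->C->L->F->refl->B->L'->H->R'->A->plug->A
Char 8 ('H'): step: R->6, L=1; H->plug->H->R->G->L->E->refl->H->L'->B->R'->F->plug->C
Char 9 ('B'): step: R->7, L=1; B->plug->E->R->A->L->G->refl->D->L'->F->R'->G->plug->G

G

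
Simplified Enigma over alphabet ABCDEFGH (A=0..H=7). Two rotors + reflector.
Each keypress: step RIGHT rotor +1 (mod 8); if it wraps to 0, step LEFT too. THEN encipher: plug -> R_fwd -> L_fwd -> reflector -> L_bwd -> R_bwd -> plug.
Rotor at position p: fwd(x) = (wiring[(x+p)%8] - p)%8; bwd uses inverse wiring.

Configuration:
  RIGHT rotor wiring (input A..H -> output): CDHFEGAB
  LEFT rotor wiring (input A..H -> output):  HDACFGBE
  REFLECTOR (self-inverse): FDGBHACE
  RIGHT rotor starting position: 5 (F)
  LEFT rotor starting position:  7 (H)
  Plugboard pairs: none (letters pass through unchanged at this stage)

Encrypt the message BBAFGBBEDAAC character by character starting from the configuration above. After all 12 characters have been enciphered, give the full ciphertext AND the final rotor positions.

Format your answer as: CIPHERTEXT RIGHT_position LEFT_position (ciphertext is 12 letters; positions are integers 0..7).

Answer: CCEGFECABCFE 1 1

Derivation:
Char 1 ('B'): step: R->6, L=7; B->plug->B->R->D->L->B->refl->D->L'->E->R'->C->plug->C
Char 2 ('B'): step: R->7, L=7; B->plug->B->R->D->L->B->refl->D->L'->E->R'->C->plug->C
Char 3 ('A'): step: R->0, L->0 (L advanced); A->plug->A->R->C->L->A->refl->F->L'->E->R'->E->plug->E
Char 4 ('F'): step: R->1, L=0; F->plug->F->R->H->L->E->refl->H->L'->A->R'->G->plug->G
Char 5 ('G'): step: R->2, L=0; G->plug->G->R->A->L->H->refl->E->L'->H->R'->F->plug->F
Char 6 ('B'): step: R->3, L=0; B->plug->B->R->B->L->D->refl->B->L'->G->R'->E->plug->E
Char 7 ('B'): step: R->4, L=0; B->plug->B->R->C->L->A->refl->F->L'->E->R'->C->plug->C
Char 8 ('E'): step: R->5, L=0; E->plug->E->R->G->L->B->refl->D->L'->B->R'->A->plug->A
Char 9 ('D'): step: R->6, L=0; D->plug->D->R->F->L->G->refl->C->L'->D->R'->B->plug->B
Char 10 ('A'): step: R->7, L=0; A->plug->A->R->C->L->A->refl->F->L'->E->R'->C->plug->C
Char 11 ('A'): step: R->0, L->1 (L advanced); A->plug->A->R->C->L->B->refl->D->L'->G->R'->F->plug->F
Char 12 ('C'): step: R->1, L=1; C->plug->C->R->E->L->F->refl->A->L'->F->R'->E->plug->E
Final: ciphertext=CCEGFECABCFE, RIGHT=1, LEFT=1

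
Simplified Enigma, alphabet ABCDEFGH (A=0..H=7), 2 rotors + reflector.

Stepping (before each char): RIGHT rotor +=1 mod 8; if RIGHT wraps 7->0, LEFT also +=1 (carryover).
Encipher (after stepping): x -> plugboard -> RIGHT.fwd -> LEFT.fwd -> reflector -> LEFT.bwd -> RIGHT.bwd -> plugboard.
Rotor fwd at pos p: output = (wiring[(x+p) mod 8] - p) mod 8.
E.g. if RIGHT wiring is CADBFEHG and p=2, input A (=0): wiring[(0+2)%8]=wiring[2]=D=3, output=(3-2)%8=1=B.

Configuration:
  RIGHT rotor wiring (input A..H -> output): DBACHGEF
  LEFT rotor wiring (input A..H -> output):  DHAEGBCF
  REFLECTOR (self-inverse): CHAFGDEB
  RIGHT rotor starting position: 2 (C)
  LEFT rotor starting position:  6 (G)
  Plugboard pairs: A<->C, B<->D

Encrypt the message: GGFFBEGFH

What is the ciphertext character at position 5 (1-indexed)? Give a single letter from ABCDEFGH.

Char 1 ('G'): step: R->3, L=6; G->plug->G->R->G->L->A->refl->C->L'->E->R'->B->plug->D
Char 2 ('G'): step: R->4, L=6; G->plug->G->R->E->L->C->refl->A->L'->G->R'->H->plug->H
Char 3 ('F'): step: R->5, L=6; F->plug->F->R->D->L->B->refl->H->L'->B->R'->A->plug->C
Char 4 ('F'): step: R->6, L=6; F->plug->F->R->E->L->C->refl->A->L'->G->R'->A->plug->C
Char 5 ('B'): step: R->7, L=6; B->plug->D->R->B->L->H->refl->B->L'->D->R'->E->plug->E

E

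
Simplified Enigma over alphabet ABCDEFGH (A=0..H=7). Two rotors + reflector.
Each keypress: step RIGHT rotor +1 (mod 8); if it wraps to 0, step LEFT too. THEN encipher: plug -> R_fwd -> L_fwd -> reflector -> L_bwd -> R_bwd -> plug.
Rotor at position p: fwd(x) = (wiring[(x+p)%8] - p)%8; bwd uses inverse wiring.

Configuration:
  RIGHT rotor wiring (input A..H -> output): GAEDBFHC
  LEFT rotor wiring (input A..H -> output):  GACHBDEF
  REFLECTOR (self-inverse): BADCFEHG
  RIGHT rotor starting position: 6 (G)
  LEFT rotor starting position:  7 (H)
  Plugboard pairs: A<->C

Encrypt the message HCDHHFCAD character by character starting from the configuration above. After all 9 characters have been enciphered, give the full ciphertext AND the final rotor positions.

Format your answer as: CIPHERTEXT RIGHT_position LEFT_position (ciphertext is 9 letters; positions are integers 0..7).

Char 1 ('H'): step: R->7, L=7; H->plug->H->R->A->L->G->refl->H->L'->B->R'->C->plug->A
Char 2 ('C'): step: R->0, L->0 (L advanced); C->plug->A->R->G->L->E->refl->F->L'->H->R'->G->plug->G
Char 3 ('D'): step: R->1, L=0; D->plug->D->R->A->L->G->refl->H->L'->D->R'->B->plug->B
Char 4 ('H'): step: R->2, L=0; H->plug->H->R->G->L->E->refl->F->L'->H->R'->C->plug->A
Char 5 ('H'): step: R->3, L=0; H->plug->H->R->B->L->A->refl->B->L'->E->R'->D->plug->D
Char 6 ('F'): step: R->4, L=0; F->plug->F->R->E->L->B->refl->A->L'->B->R'->B->plug->B
Char 7 ('C'): step: R->5, L=0; C->plug->A->R->A->L->G->refl->H->L'->D->R'->E->plug->E
Char 8 ('A'): step: R->6, L=0; A->plug->C->R->A->L->G->refl->H->L'->D->R'->G->plug->G
Char 9 ('D'): step: R->7, L=0; D->plug->D->R->F->L->D->refl->C->L'->C->R'->F->plug->F
Final: ciphertext=AGBADBEGF, RIGHT=7, LEFT=0

Answer: AGBADBEGF 7 0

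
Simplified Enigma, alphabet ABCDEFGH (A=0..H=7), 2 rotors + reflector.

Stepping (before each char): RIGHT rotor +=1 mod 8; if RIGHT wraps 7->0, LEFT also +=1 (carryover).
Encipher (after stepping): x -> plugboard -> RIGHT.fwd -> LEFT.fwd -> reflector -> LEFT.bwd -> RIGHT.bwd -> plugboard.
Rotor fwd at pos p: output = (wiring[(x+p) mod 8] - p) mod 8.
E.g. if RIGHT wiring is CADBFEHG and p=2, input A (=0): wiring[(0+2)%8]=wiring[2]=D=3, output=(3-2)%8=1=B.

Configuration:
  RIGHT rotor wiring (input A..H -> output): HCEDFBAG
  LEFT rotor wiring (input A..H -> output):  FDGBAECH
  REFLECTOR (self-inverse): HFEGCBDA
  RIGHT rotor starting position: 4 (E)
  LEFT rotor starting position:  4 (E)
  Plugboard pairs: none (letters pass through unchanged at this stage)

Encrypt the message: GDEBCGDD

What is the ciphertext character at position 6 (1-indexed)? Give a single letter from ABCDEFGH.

Char 1 ('G'): step: R->5, L=4; G->plug->G->R->G->L->C->refl->E->L'->A->R'->H->plug->H
Char 2 ('D'): step: R->6, L=4; D->plug->D->R->E->L->B->refl->F->L'->H->R'->G->plug->G
Char 3 ('E'): step: R->7, L=4; E->plug->E->R->E->L->B->refl->F->L'->H->R'->A->plug->A
Char 4 ('B'): step: R->0, L->5 (L advanced); B->plug->B->R->C->L->C->refl->E->L'->G->R'->H->plug->H
Char 5 ('C'): step: R->1, L=5; C->plug->C->R->C->L->C->refl->E->L'->G->R'->H->plug->H
Char 6 ('G'): step: R->2, L=5; G->plug->G->R->F->L->B->refl->F->L'->B->R'->B->plug->B

B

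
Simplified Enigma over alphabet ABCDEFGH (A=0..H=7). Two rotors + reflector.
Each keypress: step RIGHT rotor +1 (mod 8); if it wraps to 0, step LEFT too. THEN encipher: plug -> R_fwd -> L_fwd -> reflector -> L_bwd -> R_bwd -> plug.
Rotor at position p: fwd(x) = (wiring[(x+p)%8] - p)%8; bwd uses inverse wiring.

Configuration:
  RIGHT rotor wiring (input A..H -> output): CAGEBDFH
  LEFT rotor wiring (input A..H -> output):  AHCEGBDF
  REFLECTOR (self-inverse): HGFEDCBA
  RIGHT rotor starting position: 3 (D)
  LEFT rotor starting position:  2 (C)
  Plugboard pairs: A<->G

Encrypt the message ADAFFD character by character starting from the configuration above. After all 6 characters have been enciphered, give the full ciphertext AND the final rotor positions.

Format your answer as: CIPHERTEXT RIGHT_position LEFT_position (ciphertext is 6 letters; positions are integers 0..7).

Char 1 ('A'): step: R->4, L=2; A->plug->G->R->C->L->E->refl->D->L'->F->R'->A->plug->G
Char 2 ('D'): step: R->5, L=2; D->plug->D->R->F->L->D->refl->E->L'->C->R'->C->plug->C
Char 3 ('A'): step: R->6, L=2; A->plug->G->R->D->L->H->refl->A->L'->A->R'->E->plug->E
Char 4 ('F'): step: R->7, L=2; F->plug->F->R->C->L->E->refl->D->L'->F->R'->E->plug->E
Char 5 ('F'): step: R->0, L->3 (L advanced); F->plug->F->R->D->L->A->refl->H->L'->H->R'->H->plug->H
Char 6 ('D'): step: R->1, L=3; D->plug->D->R->A->L->B->refl->G->L'->C->R'->E->plug->E
Final: ciphertext=GCEEHE, RIGHT=1, LEFT=3

Answer: GCEEHE 1 3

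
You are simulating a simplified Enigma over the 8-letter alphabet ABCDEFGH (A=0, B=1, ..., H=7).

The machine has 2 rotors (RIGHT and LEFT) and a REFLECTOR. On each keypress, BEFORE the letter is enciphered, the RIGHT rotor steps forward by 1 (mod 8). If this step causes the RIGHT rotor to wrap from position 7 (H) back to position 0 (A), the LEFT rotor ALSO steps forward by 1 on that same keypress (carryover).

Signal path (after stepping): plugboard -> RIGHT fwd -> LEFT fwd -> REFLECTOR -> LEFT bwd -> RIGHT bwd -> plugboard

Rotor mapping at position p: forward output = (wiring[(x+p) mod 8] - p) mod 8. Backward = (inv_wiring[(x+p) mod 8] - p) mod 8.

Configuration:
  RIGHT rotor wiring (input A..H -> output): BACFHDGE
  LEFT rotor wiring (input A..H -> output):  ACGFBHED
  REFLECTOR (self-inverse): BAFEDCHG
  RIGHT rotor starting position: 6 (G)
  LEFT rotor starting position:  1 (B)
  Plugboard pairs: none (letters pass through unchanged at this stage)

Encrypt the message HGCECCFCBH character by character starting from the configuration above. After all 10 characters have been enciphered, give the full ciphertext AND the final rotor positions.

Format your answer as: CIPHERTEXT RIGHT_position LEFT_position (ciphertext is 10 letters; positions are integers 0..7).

Char 1 ('H'): step: R->7, L=1; H->plug->H->R->H->L->H->refl->G->L'->E->R'->G->plug->G
Char 2 ('G'): step: R->0, L->2 (L advanced); G->plug->G->R->G->L->G->refl->H->L'->C->R'->C->plug->C
Char 3 ('C'): step: R->1, L=2; C->plug->C->R->E->L->C->refl->F->L'->D->R'->G->plug->G
Char 4 ('E'): step: R->2, L=2; E->plug->E->R->E->L->C->refl->F->L'->D->R'->B->plug->B
Char 5 ('C'): step: R->3, L=2; C->plug->C->R->A->L->E->refl->D->L'->B->R'->E->plug->E
Char 6 ('C'): step: R->4, L=2; C->plug->C->R->C->L->H->refl->G->L'->G->R'->G->plug->G
Char 7 ('F'): step: R->5, L=2; F->plug->F->R->F->L->B->refl->A->L'->H->R'->C->plug->C
Char 8 ('C'): step: R->6, L=2; C->plug->C->R->D->L->F->refl->C->L'->E->R'->E->plug->E
Char 9 ('B'): step: R->7, L=2; B->plug->B->R->C->L->H->refl->G->L'->G->R'->E->plug->E
Char 10 ('H'): step: R->0, L->3 (L advanced); H->plug->H->R->E->L->A->refl->B->L'->D->R'->F->plug->F
Final: ciphertext=GCGBEGCEEF, RIGHT=0, LEFT=3

Answer: GCGBEGCEEF 0 3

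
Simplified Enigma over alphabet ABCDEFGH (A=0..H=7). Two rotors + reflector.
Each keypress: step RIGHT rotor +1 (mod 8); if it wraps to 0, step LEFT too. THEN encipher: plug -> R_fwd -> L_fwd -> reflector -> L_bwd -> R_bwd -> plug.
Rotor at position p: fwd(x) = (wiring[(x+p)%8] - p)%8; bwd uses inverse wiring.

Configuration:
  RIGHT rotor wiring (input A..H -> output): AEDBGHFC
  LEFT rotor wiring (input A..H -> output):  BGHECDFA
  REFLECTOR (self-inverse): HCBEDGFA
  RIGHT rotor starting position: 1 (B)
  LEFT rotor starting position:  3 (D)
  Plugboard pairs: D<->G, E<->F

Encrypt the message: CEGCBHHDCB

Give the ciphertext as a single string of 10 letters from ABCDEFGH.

Char 1 ('C'): step: R->2, L=3; C->plug->C->R->E->L->F->refl->G->L'->F->R'->D->plug->G
Char 2 ('E'): step: R->3, L=3; E->plug->F->R->F->L->G->refl->F->L'->E->R'->C->plug->C
Char 3 ('G'): step: R->4, L=3; G->plug->D->R->G->L->D->refl->E->L'->H->R'->G->plug->D
Char 4 ('C'): step: R->5, L=3; C->plug->C->R->F->L->G->refl->F->L'->E->R'->G->plug->D
Char 5 ('B'): step: R->6, L=3; B->plug->B->R->E->L->F->refl->G->L'->F->R'->E->plug->F
Char 6 ('H'): step: R->7, L=3; H->plug->H->R->G->L->D->refl->E->L'->H->R'->F->plug->E
Char 7 ('H'): step: R->0, L->4 (L advanced); H->plug->H->R->C->L->B->refl->C->L'->F->R'->G->plug->D
Char 8 ('D'): step: R->1, L=4; D->plug->G->R->B->L->H->refl->A->L'->H->R'->H->plug->H
Char 9 ('C'): step: R->2, L=4; C->plug->C->R->E->L->F->refl->G->L'->A->R'->F->plug->E
Char 10 ('B'): step: R->3, L=4; B->plug->B->R->D->L->E->refl->D->L'->G->R'->A->plug->A

Answer: GCDDFEDHEA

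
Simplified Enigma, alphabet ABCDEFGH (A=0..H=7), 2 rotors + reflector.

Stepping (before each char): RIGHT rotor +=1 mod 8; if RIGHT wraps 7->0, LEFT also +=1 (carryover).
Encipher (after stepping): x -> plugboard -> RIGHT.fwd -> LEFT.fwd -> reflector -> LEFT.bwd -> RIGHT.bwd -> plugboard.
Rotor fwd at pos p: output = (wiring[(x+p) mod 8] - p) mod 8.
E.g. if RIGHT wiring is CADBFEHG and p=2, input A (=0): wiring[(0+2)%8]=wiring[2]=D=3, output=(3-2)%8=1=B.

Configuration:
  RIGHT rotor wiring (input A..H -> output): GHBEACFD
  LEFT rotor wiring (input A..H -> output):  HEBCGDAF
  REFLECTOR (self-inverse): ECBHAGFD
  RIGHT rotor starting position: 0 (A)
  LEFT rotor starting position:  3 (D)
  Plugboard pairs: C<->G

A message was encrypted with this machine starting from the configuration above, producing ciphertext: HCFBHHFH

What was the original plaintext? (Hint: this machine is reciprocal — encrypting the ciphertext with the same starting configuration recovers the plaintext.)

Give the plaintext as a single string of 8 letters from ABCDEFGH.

Char 1 ('H'): step: R->1, L=3; H->plug->H->R->F->L->E->refl->A->L'->C->R'->G->plug->C
Char 2 ('C'): step: R->2, L=3; C->plug->G->R->E->L->C->refl->B->L'->G->R'->C->plug->G
Char 3 ('F'): step: R->3, L=3; F->plug->F->R->D->L->F->refl->G->L'->H->R'->C->plug->G
Char 4 ('B'): step: R->4, L=3; B->plug->B->R->G->L->B->refl->C->L'->E->R'->A->plug->A
Char 5 ('H'): step: R->5, L=3; H->plug->H->R->D->L->F->refl->G->L'->H->R'->G->plug->C
Char 6 ('H'): step: R->6, L=3; H->plug->H->R->E->L->C->refl->B->L'->G->R'->F->plug->F
Char 7 ('F'): step: R->7, L=3; F->plug->F->R->B->L->D->refl->H->L'->A->R'->C->plug->G
Char 8 ('H'): step: R->0, L->4 (L advanced); H->plug->H->R->D->L->B->refl->C->L'->A->R'->E->plug->E

Answer: CGGACFGE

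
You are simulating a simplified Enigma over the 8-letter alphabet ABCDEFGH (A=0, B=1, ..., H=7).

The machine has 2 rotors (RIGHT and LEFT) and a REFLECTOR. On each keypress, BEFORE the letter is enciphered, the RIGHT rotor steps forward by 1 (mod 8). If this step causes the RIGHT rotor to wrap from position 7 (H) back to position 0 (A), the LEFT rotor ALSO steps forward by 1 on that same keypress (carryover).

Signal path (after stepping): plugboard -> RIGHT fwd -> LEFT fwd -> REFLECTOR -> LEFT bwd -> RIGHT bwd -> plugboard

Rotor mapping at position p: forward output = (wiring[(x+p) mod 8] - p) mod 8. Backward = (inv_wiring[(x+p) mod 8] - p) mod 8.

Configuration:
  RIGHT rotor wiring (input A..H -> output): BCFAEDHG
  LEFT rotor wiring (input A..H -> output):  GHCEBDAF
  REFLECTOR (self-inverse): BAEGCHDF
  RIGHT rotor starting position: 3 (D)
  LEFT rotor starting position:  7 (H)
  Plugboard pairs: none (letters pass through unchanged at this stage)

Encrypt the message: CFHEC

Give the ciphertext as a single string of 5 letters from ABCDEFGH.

Char 1 ('C'): step: R->4, L=7; C->plug->C->R->D->L->D->refl->G->L'->A->R'->A->plug->A
Char 2 ('F'): step: R->5, L=7; F->plug->F->R->A->L->G->refl->D->L'->D->R'->G->plug->G
Char 3 ('H'): step: R->6, L=7; H->plug->H->R->F->L->C->refl->E->L'->G->R'->G->plug->G
Char 4 ('E'): step: R->7, L=7; E->plug->E->R->B->L->H->refl->F->L'->E->R'->G->plug->G
Char 5 ('C'): step: R->0, L->0 (L advanced); C->plug->C->R->F->L->D->refl->G->L'->A->R'->D->plug->D

Answer: AGGGD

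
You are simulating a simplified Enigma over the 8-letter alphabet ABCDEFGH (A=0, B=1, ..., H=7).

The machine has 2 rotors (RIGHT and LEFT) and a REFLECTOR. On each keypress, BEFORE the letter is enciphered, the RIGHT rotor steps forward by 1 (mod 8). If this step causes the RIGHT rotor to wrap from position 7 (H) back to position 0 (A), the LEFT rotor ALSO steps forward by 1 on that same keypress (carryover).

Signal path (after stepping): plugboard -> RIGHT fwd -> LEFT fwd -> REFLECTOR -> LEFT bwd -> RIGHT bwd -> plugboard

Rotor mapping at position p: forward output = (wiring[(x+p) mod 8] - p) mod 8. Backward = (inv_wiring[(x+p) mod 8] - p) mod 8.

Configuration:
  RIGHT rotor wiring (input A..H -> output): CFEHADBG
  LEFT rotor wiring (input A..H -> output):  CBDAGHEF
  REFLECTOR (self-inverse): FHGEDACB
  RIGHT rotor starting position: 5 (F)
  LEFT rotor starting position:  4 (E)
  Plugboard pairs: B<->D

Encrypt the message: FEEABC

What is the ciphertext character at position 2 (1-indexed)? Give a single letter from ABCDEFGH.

Char 1 ('F'): step: R->6, L=4; F->plug->F->R->B->L->D->refl->E->L'->H->R'->D->plug->B
Char 2 ('E'): step: R->7, L=4; E->plug->E->R->A->L->C->refl->G->L'->E->R'->G->plug->G

G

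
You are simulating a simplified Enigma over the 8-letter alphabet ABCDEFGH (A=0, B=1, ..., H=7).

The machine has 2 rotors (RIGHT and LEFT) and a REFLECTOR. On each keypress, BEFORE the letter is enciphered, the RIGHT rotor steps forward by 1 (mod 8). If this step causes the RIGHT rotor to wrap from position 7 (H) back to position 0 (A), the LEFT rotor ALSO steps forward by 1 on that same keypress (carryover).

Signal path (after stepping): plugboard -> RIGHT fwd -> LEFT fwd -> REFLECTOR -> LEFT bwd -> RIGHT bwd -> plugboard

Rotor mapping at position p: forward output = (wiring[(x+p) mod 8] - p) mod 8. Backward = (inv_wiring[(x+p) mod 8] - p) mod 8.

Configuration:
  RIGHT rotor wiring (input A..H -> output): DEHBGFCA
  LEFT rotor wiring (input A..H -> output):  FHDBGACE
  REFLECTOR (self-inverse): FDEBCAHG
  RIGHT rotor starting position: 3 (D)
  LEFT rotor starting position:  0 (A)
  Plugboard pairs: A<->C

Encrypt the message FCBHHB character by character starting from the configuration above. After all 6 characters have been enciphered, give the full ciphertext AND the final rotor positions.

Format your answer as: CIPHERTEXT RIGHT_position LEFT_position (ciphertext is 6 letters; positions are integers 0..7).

Answer: HBFEBD 1 1

Derivation:
Char 1 ('F'): step: R->4, L=0; F->plug->F->R->A->L->F->refl->A->L'->F->R'->H->plug->H
Char 2 ('C'): step: R->5, L=0; C->plug->A->R->A->L->F->refl->A->L'->F->R'->B->plug->B
Char 3 ('B'): step: R->6, L=0; B->plug->B->R->C->L->D->refl->B->L'->D->R'->F->plug->F
Char 4 ('H'): step: R->7, L=0; H->plug->H->R->D->L->B->refl->D->L'->C->R'->E->plug->E
Char 5 ('H'): step: R->0, L->1 (L advanced); H->plug->H->R->A->L->G->refl->H->L'->E->R'->B->plug->B
Char 6 ('B'): step: R->1, L=1; B->plug->B->R->G->L->D->refl->B->L'->F->R'->D->plug->D
Final: ciphertext=HBFEBD, RIGHT=1, LEFT=1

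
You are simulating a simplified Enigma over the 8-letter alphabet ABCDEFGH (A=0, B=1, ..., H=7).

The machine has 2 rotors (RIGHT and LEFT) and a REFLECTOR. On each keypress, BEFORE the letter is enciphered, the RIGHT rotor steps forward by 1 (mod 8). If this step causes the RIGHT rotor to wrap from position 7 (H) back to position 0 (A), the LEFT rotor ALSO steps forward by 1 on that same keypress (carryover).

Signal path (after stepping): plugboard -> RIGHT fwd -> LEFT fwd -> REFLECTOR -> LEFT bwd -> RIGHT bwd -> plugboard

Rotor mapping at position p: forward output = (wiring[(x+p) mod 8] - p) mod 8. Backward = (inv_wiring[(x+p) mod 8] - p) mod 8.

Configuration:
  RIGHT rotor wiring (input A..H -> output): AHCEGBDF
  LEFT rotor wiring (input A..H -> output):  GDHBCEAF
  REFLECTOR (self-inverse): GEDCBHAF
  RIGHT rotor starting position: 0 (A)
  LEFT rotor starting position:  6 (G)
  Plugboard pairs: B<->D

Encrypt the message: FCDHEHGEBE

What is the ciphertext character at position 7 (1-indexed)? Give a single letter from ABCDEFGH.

Char 1 ('F'): step: R->1, L=6; F->plug->F->R->C->L->A->refl->G->L'->H->R'->H->plug->H
Char 2 ('C'): step: R->2, L=6; C->plug->C->R->E->L->B->refl->E->L'->G->R'->G->plug->G
Char 3 ('D'): step: R->3, L=6; D->plug->B->R->D->L->F->refl->H->L'->B->R'->A->plug->A
Char 4 ('H'): step: R->4, L=6; H->plug->H->R->A->L->C->refl->D->L'->F->R'->B->plug->D
Char 5 ('E'): step: R->5, L=6; E->plug->E->R->C->L->A->refl->G->L'->H->R'->G->plug->G
Char 6 ('H'): step: R->6, L=6; H->plug->H->R->D->L->F->refl->H->L'->B->R'->D->plug->B
Char 7 ('G'): step: R->7, L=6; G->plug->G->R->C->L->A->refl->G->L'->H->R'->F->plug->F

F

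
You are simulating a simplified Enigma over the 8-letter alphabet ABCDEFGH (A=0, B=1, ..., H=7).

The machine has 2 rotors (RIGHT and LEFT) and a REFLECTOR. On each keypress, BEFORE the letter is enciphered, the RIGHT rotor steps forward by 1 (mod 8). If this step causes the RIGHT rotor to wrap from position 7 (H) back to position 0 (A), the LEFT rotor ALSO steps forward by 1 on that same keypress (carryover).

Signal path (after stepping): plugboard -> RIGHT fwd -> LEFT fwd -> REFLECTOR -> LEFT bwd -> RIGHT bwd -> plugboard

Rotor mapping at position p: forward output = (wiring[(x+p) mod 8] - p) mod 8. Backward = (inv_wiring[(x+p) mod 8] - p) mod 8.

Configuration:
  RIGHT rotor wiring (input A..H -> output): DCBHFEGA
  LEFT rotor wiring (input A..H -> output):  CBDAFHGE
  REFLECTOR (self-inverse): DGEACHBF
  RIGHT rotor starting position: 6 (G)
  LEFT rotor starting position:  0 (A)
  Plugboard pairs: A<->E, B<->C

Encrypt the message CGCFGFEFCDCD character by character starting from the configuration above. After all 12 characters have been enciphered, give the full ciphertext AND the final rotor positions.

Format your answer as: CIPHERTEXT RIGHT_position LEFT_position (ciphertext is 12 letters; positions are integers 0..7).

Answer: GHBHECFAHEEF 2 2

Derivation:
Char 1 ('C'): step: R->7, L=0; C->plug->B->R->E->L->F->refl->H->L'->F->R'->G->plug->G
Char 2 ('G'): step: R->0, L->1 (L advanced); G->plug->G->R->G->L->D->refl->A->L'->A->R'->H->plug->H
Char 3 ('C'): step: R->1, L=1; C->plug->B->R->A->L->A->refl->D->L'->G->R'->C->plug->B
Char 4 ('F'): step: R->2, L=1; F->plug->F->R->G->L->D->refl->A->L'->A->R'->H->plug->H
Char 5 ('G'): step: R->3, L=1; G->plug->G->R->H->L->B->refl->G->L'->E->R'->A->plug->E
Char 6 ('F'): step: R->4, L=1; F->plug->F->R->G->L->D->refl->A->L'->A->R'->B->plug->C
Char 7 ('E'): step: R->5, L=1; E->plug->A->R->H->L->B->refl->G->L'->E->R'->F->plug->F
Char 8 ('F'): step: R->6, L=1; F->plug->F->R->B->L->C->refl->E->L'->D->R'->E->plug->A
Char 9 ('C'): step: R->7, L=1; C->plug->B->R->E->L->G->refl->B->L'->H->R'->H->plug->H
Char 10 ('D'): step: R->0, L->2 (L advanced); D->plug->D->R->H->L->H->refl->F->L'->D->R'->A->plug->E
Char 11 ('C'): step: R->1, L=2; C->plug->B->R->A->L->B->refl->G->L'->B->R'->A->plug->E
Char 12 ('D'): step: R->2, L=2; D->plug->D->R->C->L->D->refl->A->L'->G->R'->F->plug->F
Final: ciphertext=GHBHECFAHEEF, RIGHT=2, LEFT=2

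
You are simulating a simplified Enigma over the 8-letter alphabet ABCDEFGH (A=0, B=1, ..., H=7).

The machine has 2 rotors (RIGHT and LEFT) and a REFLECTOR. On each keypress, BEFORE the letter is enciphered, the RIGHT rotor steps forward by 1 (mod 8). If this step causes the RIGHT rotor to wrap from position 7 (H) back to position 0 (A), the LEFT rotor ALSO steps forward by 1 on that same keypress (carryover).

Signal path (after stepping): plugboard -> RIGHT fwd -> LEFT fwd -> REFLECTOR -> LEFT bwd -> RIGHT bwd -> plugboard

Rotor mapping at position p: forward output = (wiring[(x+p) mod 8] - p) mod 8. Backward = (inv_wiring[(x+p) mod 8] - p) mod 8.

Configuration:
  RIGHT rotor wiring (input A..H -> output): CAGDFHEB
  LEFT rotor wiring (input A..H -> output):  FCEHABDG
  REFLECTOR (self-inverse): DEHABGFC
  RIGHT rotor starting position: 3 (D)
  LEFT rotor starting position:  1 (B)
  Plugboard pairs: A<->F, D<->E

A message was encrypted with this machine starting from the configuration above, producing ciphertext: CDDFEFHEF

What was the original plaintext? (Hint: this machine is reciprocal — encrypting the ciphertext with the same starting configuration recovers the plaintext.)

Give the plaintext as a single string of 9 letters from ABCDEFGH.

Answer: HEGABDABG

Derivation:
Char 1 ('C'): step: R->4, L=1; C->plug->C->R->A->L->B->refl->E->L'->H->R'->H->plug->H
Char 2 ('D'): step: R->5, L=1; D->plug->E->R->D->L->H->refl->C->L'->F->R'->D->plug->E
Char 3 ('D'): step: R->6, L=1; D->plug->E->R->A->L->B->refl->E->L'->H->R'->G->plug->G
Char 4 ('F'): step: R->7, L=1; F->plug->A->R->C->L->G->refl->F->L'->G->R'->F->plug->A
Char 5 ('E'): step: R->0, L->2 (L advanced); E->plug->D->R->D->L->H->refl->C->L'->A->R'->B->plug->B
Char 6 ('F'): step: R->1, L=2; F->plug->A->R->H->L->A->refl->D->L'->G->R'->E->plug->D
Char 7 ('H'): step: R->2, L=2; H->plug->H->R->G->L->D->refl->A->L'->H->R'->F->plug->A
Char 8 ('E'): step: R->3, L=2; E->plug->D->R->B->L->F->refl->G->L'->C->R'->B->plug->B
Char 9 ('F'): step: R->4, L=2; F->plug->A->R->B->L->F->refl->G->L'->C->R'->G->plug->G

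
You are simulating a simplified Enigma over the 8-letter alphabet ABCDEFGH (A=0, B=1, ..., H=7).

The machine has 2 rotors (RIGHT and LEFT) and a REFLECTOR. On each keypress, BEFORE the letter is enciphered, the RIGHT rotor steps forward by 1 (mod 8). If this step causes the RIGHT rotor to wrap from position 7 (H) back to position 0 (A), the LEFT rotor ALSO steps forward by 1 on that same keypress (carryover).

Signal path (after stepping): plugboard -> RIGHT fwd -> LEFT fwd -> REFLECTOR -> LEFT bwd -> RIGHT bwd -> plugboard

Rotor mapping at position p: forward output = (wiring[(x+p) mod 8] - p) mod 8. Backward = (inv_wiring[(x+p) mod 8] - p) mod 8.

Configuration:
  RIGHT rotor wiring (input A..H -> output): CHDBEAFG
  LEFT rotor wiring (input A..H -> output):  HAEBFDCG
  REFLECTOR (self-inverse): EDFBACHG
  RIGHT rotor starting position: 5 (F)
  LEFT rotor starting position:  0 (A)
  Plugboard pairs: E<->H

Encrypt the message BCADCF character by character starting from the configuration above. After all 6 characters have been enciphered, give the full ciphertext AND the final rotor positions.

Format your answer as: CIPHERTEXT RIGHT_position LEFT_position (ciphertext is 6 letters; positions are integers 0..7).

Answer: AACBHE 3 1

Derivation:
Char 1 ('B'): step: R->6, L=0; B->plug->B->R->A->L->H->refl->G->L'->H->R'->A->plug->A
Char 2 ('C'): step: R->7, L=0; C->plug->C->R->A->L->H->refl->G->L'->H->R'->A->plug->A
Char 3 ('A'): step: R->0, L->1 (L advanced); A->plug->A->R->C->L->A->refl->E->L'->D->R'->C->plug->C
Char 4 ('D'): step: R->1, L=1; D->plug->D->R->D->L->E->refl->A->L'->C->R'->B->plug->B
Char 5 ('C'): step: R->2, L=1; C->plug->C->R->C->L->A->refl->E->L'->D->R'->E->plug->H
Char 6 ('F'): step: R->3, L=1; F->plug->F->R->H->L->G->refl->H->L'->A->R'->H->plug->E
Final: ciphertext=AACBHE, RIGHT=3, LEFT=1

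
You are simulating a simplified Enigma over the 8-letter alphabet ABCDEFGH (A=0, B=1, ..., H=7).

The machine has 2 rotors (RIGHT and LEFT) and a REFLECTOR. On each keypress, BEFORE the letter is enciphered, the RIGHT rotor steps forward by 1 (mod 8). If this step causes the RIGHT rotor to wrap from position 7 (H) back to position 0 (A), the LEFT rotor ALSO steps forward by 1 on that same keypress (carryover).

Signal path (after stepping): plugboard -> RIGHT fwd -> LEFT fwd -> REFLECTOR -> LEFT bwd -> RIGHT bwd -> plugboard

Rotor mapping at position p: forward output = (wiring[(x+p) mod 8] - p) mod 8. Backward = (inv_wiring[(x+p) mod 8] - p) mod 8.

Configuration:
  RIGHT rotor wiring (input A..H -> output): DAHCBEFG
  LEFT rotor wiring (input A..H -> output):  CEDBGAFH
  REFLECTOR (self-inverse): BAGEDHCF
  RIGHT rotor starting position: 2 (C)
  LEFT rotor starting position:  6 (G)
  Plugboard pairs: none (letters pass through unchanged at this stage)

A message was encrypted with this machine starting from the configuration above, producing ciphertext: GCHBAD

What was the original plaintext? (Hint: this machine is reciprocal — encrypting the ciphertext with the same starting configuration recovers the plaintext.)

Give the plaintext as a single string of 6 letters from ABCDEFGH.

Answer: DHBFEG

Derivation:
Char 1 ('G'): step: R->3, L=6; G->plug->G->R->F->L->D->refl->E->L'->C->R'->D->plug->D
Char 2 ('C'): step: R->4, L=6; C->plug->C->R->B->L->B->refl->A->L'->G->R'->H->plug->H
Char 3 ('H'): step: R->5, L=6; H->plug->H->R->E->L->F->refl->H->L'->A->R'->B->plug->B
Char 4 ('B'): step: R->6, L=6; B->plug->B->R->A->L->H->refl->F->L'->E->R'->F->plug->F
Char 5 ('A'): step: R->7, L=6; A->plug->A->R->H->L->C->refl->G->L'->D->R'->E->plug->E
Char 6 ('D'): step: R->0, L->7 (L advanced); D->plug->D->R->C->L->F->refl->H->L'->F->R'->G->plug->G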